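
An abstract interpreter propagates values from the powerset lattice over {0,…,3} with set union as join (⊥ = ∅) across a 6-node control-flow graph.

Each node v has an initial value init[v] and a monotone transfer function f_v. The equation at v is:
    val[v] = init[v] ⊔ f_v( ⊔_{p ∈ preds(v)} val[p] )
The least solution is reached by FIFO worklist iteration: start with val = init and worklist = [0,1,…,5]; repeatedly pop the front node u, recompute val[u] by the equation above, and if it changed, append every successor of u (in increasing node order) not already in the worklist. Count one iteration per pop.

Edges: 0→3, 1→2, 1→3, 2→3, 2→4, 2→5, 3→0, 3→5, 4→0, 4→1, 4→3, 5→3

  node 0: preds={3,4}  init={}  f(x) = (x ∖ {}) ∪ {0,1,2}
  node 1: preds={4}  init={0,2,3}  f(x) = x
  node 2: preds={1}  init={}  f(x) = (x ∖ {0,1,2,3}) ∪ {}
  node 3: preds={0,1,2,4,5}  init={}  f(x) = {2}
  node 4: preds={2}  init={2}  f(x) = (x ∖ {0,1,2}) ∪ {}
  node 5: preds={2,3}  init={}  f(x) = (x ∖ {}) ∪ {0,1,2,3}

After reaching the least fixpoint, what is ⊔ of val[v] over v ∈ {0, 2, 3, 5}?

Iteration log — 8 steps:
  step 1. node 0  ⊔preds={2}  new={0,1,2}  old={}  +wl: 
  step 2. node 1  ⊔preds={2}  new={0,2,3}  stable
  step 3. node 2  ⊔preds={0,2,3}  new={}  stable
  step 4. node 3  ⊔preds={0,1,2,3}  new={2}  old={}  +wl: 0
  step 5. node 4  ⊔preds={}  new={2}  stable
  step 6. node 5  ⊔preds={2}  new={0,1,2,3}  old={}  +wl: 3
  step 7. node 0  ⊔preds={2}  new={0,1,2}  stable
  step 8. node 3  ⊔preds={0,1,2,3}  new={2}  stable

Least fixpoint reached:
  node 0: {0,1,2}
  node 1: {0,2,3}
  node 2: {}
  node 3: {2}
  node 4: {2}
  node 5: {0,1,2,3}

{0,1,2,3}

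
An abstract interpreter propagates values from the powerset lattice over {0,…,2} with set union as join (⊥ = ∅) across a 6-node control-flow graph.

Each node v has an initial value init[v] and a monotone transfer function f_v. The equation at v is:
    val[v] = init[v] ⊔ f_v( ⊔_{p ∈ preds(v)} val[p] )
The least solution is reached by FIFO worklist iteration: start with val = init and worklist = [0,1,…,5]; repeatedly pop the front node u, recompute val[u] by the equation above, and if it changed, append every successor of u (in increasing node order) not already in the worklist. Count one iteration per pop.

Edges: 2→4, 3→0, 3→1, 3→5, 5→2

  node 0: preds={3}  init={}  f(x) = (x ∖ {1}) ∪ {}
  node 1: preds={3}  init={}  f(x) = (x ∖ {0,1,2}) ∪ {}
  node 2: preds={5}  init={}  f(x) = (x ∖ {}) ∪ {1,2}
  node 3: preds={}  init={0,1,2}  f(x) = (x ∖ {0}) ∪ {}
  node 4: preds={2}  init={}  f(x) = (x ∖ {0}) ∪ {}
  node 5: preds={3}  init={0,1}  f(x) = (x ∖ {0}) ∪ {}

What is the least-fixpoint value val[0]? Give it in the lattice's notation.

Worklist (7 pops):
  #1 pop 0: in={0,1,2} → {0,2} (was {}); enqueue []
  #2 pop 1: in={0,1,2} → {} (no change)
  #3 pop 2: in={0,1} → {0,1,2} (was {}); enqueue []
  #4 pop 3: in={} → {0,1,2} (no change)
  #5 pop 4: in={0,1,2} → {1,2} (was {}); enqueue []
  #6 pop 5: in={0,1,2} → {0,1,2} (was {0,1}); enqueue [2]
  #7 pop 2: in={0,1,2} → {0,1,2} (no change)

Fixpoint:
  val[0] = {0,2}
  val[1] = {}
  val[2] = {0,1,2}
  val[3] = {0,1,2}
  val[4] = {1,2}
  val[5] = {0,1,2}

{0,2}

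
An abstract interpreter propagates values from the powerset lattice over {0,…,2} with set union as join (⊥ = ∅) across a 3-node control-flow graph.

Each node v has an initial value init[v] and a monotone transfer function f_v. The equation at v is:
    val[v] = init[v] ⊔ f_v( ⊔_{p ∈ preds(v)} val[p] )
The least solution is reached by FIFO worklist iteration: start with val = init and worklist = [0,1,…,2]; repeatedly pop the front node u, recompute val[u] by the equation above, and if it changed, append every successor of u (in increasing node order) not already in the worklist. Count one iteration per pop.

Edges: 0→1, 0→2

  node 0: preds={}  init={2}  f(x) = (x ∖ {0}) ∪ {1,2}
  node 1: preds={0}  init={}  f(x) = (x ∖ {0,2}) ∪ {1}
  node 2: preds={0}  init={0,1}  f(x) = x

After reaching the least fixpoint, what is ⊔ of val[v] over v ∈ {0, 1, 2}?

Trace (3 dequeues):
  [1] u=0 | in {} | out {1,2} | prev {2} | push {}
  [2] u=1 | in {1,2} | out {1} | prev {} | push {}
  [3] u=2 | in {1,2} | out {0,1,2} | prev {0,1} | push {}

Converged values:
  [0] {1,2}
  [1] {1}
  [2] {0,1,2}

{0,1,2}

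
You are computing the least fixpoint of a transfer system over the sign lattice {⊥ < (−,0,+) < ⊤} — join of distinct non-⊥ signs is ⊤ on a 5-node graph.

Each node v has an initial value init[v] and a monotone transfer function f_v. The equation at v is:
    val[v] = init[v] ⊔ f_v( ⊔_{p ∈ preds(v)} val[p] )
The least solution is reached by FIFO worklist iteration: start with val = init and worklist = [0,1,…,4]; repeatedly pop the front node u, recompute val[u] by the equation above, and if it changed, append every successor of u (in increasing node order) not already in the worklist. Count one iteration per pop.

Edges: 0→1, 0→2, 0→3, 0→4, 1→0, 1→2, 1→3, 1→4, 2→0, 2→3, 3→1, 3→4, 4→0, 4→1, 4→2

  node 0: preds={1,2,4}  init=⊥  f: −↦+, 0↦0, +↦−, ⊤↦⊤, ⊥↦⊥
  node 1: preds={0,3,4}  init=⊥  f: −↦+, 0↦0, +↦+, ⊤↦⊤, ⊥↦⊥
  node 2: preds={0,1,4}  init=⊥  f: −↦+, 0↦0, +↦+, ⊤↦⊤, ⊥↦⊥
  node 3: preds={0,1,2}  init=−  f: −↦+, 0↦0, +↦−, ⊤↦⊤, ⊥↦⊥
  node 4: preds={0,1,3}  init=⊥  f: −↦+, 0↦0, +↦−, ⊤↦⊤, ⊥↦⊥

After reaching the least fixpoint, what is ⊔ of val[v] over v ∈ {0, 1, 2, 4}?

⊤

Iteration log — 12 steps:
  step 1. node 0  ⊔preds=⊥  new=⊥  stable
  step 2. node 1  ⊔preds=−  new=+  old=⊥  +wl: 0
  step 3. node 2  ⊔preds=+  new=+  old=⊥  +wl: 
  step 4. node 3  ⊔preds=+  new=−  stable
  step 5. node 4  ⊔preds=⊤  new=⊤  old=⊥  +wl: 1,2
  step 6. node 0  ⊔preds=⊤  new=⊤  old=⊥  +wl: 3,4
  step 7. node 1  ⊔preds=⊤  new=⊤  old=+  +wl: 0
  step 8. node 2  ⊔preds=⊤  new=⊤  old=+  +wl: 
  step 9. node 3  ⊔preds=⊤  new=⊤  old=−  +wl: 1
  step 10. node 4  ⊔preds=⊤  new=⊤  stable
  step 11. node 0  ⊔preds=⊤  new=⊤  stable
  step 12. node 1  ⊔preds=⊤  new=⊤  stable

Least fixpoint reached:
  node 0: ⊤
  node 1: ⊤
  node 2: ⊤
  node 3: ⊤
  node 4: ⊤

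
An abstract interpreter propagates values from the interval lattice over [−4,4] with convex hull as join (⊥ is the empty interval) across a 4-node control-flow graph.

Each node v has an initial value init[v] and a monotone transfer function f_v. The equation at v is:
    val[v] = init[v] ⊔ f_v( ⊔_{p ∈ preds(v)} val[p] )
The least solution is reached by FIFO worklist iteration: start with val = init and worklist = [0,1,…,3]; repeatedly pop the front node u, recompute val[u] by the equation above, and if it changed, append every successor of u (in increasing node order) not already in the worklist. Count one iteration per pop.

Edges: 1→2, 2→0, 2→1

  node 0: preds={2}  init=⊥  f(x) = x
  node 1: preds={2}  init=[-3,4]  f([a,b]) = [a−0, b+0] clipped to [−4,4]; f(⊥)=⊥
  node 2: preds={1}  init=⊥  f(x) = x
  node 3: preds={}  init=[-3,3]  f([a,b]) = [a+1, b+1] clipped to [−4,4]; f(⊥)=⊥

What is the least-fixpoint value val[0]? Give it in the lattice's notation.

Worklist (6 pops):
  #1 pop 0: in=⊥ → ⊥ (no change)
  #2 pop 1: in=⊥ → [-3,4] (no change)
  #3 pop 2: in=[-3,4] → [-3,4] (was ⊥); enqueue [0,1]
  #4 pop 3: in=⊥ → [-3,3] (no change)
  #5 pop 0: in=[-3,4] → [-3,4] (was ⊥); enqueue []
  #6 pop 1: in=[-3,4] → [-3,4] (no change)

Fixpoint:
  val[0] = [-3,4]
  val[1] = [-3,4]
  val[2] = [-3,4]
  val[3] = [-3,3]

[-3,4]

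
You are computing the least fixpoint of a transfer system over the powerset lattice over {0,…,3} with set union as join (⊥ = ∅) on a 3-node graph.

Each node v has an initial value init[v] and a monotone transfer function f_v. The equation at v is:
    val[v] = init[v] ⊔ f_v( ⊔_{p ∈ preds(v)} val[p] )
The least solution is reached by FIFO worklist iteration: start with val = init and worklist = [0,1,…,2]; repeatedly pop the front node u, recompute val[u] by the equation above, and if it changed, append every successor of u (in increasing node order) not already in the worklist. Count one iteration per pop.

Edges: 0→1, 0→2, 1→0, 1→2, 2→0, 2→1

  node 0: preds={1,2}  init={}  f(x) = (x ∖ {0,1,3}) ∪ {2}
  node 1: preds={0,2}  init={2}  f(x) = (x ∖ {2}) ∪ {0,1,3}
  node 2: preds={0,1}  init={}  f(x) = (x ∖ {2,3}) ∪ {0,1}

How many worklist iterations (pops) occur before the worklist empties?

5

Worklist (5 pops):
  #1 pop 0: in={2} → {2} (was {}); enqueue []
  #2 pop 1: in={2} → {0,1,2,3} (was {2}); enqueue [0]
  #3 pop 2: in={0,1,2,3} → {0,1} (was {}); enqueue [1]
  #4 pop 0: in={0,1,2,3} → {2} (no change)
  #5 pop 1: in={0,1,2} → {0,1,2,3} (no change)

Fixpoint:
  val[0] = {2}
  val[1] = {0,1,2,3}
  val[2] = {0,1}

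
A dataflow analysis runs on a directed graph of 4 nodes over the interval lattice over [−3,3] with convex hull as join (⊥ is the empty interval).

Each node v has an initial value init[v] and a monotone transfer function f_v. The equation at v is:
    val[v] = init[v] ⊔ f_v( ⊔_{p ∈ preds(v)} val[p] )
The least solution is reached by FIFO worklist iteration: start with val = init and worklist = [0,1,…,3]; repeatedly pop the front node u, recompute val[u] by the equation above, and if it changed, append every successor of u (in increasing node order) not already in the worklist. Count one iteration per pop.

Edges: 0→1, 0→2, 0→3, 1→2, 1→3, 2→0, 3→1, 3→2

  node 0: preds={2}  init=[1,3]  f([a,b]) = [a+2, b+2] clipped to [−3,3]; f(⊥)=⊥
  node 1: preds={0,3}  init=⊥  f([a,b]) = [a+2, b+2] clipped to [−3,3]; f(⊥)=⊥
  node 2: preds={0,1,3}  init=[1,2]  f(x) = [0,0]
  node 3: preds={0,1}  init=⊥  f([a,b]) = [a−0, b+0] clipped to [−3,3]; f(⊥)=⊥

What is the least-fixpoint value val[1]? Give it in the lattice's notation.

[3,3]

Iteration log — 7 steps:
  step 1. node 0  ⊔preds=[1,2]  new=[1,3]  stable
  step 2. node 1  ⊔preds=[1,3]  new=[3,3]  old=⊥  +wl: 
  step 3. node 2  ⊔preds=[1,3]  new=[0,2]  old=[1,2]  +wl: 0
  step 4. node 3  ⊔preds=[1,3]  new=[1,3]  old=⊥  +wl: 1,2
  step 5. node 0  ⊔preds=[0,2]  new=[1,3]  stable
  step 6. node 1  ⊔preds=[1,3]  new=[3,3]  stable
  step 7. node 2  ⊔preds=[1,3]  new=[0,2]  stable

Least fixpoint reached:
  node 0: [1,3]
  node 1: [3,3]
  node 2: [0,2]
  node 3: [1,3]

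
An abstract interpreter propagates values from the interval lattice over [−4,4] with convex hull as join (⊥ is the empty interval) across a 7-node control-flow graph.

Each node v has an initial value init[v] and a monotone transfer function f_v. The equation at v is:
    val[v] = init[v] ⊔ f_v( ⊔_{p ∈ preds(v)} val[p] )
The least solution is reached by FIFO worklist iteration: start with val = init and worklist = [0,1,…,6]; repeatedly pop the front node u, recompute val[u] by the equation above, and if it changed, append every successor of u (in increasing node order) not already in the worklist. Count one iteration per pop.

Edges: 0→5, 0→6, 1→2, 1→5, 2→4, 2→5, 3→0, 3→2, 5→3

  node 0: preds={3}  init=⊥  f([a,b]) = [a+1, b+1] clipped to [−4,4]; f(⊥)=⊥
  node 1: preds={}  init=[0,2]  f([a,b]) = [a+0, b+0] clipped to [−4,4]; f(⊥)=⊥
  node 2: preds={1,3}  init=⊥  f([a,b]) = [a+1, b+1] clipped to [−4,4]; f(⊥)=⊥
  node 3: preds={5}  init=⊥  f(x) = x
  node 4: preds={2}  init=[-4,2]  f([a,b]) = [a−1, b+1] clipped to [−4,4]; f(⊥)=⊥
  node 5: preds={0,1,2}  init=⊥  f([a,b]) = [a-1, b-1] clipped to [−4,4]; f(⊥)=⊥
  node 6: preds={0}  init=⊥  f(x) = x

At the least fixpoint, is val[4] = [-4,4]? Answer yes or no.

Iteration log — 13 steps:
  step 1. node 0  ⊔preds=⊥  new=⊥  stable
  step 2. node 1  ⊔preds=⊥  new=[0,2]  stable
  step 3. node 2  ⊔preds=[0,2]  new=[1,3]  old=⊥  +wl: 
  step 4. node 3  ⊔preds=⊥  new=⊥  stable
  step 5. node 4  ⊔preds=[1,3]  new=[-4,4]  old=[-4,2]  +wl: 
  step 6. node 5  ⊔preds=[0,3]  new=[-1,2]  old=⊥  +wl: 3
  step 7. node 6  ⊔preds=⊥  new=⊥  stable
  step 8. node 3  ⊔preds=[-1,2]  new=[-1,2]  old=⊥  +wl: 0,2
  step 9. node 0  ⊔preds=[-1,2]  new=[0,3]  old=⊥  +wl: 5,6
  step 10. node 2  ⊔preds=[-1,2]  new=[0,3]  old=[1,3]  +wl: 4
  step 11. node 5  ⊔preds=[0,3]  new=[-1,2]  stable
  step 12. node 6  ⊔preds=[0,3]  new=[0,3]  old=⊥  +wl: 
  step 13. node 4  ⊔preds=[0,3]  new=[-4,4]  stable

Least fixpoint reached:
  node 0: [0,3]
  node 1: [0,2]
  node 2: [0,3]
  node 3: [-1,2]
  node 4: [-4,4]
  node 5: [-1,2]
  node 6: [0,3]

yes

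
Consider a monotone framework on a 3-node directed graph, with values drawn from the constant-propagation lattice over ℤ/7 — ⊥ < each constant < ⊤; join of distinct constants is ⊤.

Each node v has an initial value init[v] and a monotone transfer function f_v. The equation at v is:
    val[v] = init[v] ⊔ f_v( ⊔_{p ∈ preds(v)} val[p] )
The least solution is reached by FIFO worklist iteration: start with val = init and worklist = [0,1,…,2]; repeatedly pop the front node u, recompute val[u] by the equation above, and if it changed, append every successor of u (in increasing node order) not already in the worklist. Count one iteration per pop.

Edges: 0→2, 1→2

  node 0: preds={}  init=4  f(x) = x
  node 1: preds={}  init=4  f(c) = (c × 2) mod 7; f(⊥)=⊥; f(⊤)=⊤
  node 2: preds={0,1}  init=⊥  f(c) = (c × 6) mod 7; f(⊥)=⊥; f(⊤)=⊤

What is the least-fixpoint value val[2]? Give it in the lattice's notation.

Worklist (3 pops):
  #1 pop 0: in=⊥ → 4 (no change)
  #2 pop 1: in=⊥ → 4 (no change)
  #3 pop 2: in=4 → 3 (was ⊥); enqueue []

Fixpoint:
  val[0] = 4
  val[1] = 4
  val[2] = 3

3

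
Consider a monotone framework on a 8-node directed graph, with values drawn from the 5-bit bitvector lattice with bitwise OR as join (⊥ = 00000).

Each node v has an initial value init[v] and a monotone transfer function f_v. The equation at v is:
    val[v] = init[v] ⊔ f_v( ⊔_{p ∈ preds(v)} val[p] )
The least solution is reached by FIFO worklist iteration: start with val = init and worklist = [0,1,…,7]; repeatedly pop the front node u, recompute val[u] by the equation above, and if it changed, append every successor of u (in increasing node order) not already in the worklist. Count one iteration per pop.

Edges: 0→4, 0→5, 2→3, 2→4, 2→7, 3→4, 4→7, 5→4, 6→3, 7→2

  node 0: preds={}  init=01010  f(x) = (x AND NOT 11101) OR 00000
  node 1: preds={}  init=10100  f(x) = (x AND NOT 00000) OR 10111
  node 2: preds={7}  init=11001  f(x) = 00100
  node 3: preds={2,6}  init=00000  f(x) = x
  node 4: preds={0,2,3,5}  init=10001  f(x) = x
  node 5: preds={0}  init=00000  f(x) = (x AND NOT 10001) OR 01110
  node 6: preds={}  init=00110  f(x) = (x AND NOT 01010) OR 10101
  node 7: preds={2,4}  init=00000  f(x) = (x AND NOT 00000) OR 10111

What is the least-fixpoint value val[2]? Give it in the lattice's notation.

Trace (11 dequeues):
  [1] u=0 | in 00000 | out 01010 | ==
  [2] u=1 | in 00000 | out 10111 | prev 10100 | push {}
  [3] u=2 | in 00000 | out 11101 | prev 11001 | push {}
  [4] u=3 | in 11111 | out 11111 | prev 00000 | push {}
  [5] u=4 | in 11111 | out 11111 | prev 10001 | push {}
  [6] u=5 | in 01010 | out 01110 | prev 00000 | push {4}
  [7] u=6 | in 00000 | out 10111 | prev 00110 | push {3}
  [8] u=7 | in 11111 | out 11111 | prev 00000 | push {2}
  [9] u=4 | in 11111 | out 11111 | ==
  [10] u=3 | in 11111 | out 11111 | ==
  [11] u=2 | in 11111 | out 11101 | ==

Converged values:
  [0] 01010
  [1] 10111
  [2] 11101
  [3] 11111
  [4] 11111
  [5] 01110
  [6] 10111
  [7] 11111

11101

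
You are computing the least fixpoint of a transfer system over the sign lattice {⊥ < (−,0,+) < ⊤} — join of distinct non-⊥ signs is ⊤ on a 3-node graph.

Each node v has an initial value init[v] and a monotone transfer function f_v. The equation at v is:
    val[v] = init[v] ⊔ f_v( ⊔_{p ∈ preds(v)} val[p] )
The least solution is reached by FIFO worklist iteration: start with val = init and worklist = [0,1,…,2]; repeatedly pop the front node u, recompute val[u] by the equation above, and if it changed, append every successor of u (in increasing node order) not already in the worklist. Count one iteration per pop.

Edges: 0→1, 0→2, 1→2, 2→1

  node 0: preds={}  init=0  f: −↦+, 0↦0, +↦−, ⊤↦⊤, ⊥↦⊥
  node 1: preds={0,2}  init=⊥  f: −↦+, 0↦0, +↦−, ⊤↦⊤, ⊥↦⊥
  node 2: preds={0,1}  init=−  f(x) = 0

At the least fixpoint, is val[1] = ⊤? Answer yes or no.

yes

Worklist (4 pops):
  #1 pop 0: in=⊥ → 0 (no change)
  #2 pop 1: in=⊤ → ⊤ (was ⊥); enqueue []
  #3 pop 2: in=⊤ → ⊤ (was −); enqueue [1]
  #4 pop 1: in=⊤ → ⊤ (no change)

Fixpoint:
  val[0] = 0
  val[1] = ⊤
  val[2] = ⊤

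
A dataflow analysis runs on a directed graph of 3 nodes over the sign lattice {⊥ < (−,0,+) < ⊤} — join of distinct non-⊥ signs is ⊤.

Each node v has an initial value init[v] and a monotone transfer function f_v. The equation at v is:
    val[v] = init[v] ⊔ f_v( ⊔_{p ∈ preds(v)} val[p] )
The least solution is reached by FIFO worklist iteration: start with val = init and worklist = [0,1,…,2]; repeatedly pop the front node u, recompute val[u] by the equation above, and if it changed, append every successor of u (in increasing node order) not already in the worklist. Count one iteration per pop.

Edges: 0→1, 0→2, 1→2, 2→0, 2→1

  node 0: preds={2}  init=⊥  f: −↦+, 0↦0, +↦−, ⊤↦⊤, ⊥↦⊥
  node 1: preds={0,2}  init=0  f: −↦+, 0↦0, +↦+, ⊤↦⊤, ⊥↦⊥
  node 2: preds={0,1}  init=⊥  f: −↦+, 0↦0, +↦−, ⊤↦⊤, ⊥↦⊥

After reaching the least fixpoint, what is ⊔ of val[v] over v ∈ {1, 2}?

0

Trace (6 dequeues):
  [1] u=0 | in ⊥ | out ⊥ | ==
  [2] u=1 | in ⊥ | out 0 | ==
  [3] u=2 | in 0 | out 0 | prev ⊥ | push {0,1}
  [4] u=0 | in 0 | out 0 | prev ⊥ | push {2}
  [5] u=1 | in 0 | out 0 | ==
  [6] u=2 | in 0 | out 0 | ==

Converged values:
  [0] 0
  [1] 0
  [2] 0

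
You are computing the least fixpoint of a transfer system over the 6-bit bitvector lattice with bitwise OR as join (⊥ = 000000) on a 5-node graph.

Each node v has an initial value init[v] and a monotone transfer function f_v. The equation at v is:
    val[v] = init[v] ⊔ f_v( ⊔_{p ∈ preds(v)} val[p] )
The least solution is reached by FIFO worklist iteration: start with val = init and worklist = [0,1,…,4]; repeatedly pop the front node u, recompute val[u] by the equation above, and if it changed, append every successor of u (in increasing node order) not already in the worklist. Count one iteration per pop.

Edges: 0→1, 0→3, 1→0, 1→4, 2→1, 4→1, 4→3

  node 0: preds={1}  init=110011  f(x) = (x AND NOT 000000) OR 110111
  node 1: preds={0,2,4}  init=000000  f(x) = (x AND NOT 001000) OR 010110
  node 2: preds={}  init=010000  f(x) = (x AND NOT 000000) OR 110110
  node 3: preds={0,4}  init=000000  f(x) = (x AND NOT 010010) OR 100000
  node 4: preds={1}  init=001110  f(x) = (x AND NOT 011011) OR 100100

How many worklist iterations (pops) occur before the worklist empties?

Worklist (8 pops):
  #1 pop 0: in=000000 → 110111 (was 110011); enqueue []
  #2 pop 1: in=111111 → 110111 (was 000000); enqueue [0]
  #3 pop 2: in=000000 → 110110 (was 010000); enqueue [1]
  #4 pop 3: in=111111 → 101101 (was 000000); enqueue []
  #5 pop 4: in=110111 → 101110 (was 001110); enqueue [3]
  #6 pop 0: in=110111 → 110111 (no change)
  #7 pop 1: in=111111 → 110111 (no change)
  #8 pop 3: in=111111 → 101101 (no change)

Fixpoint:
  val[0] = 110111
  val[1] = 110111
  val[2] = 110110
  val[3] = 101101
  val[4] = 101110

8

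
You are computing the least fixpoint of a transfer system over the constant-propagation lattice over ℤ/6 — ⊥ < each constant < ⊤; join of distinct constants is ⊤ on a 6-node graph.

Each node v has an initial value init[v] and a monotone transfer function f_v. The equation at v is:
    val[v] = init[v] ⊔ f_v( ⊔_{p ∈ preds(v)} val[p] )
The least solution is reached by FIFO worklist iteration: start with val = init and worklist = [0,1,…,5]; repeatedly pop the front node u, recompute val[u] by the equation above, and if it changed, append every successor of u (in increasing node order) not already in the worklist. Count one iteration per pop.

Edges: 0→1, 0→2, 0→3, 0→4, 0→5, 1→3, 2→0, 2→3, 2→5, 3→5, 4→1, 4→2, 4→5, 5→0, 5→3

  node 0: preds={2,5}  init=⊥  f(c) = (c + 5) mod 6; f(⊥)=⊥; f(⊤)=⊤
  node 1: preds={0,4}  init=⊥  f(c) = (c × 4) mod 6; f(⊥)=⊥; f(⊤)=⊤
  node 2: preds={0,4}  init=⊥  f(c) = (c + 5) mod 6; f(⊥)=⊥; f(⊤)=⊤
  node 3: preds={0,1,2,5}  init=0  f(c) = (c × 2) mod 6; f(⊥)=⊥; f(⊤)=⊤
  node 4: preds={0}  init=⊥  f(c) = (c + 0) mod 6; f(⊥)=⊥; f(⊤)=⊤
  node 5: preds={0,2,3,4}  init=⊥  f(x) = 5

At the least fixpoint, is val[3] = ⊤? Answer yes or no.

yes

Iteration log — 22 steps:
  step 1. node 0  ⊔preds=⊥  new=⊥  stable
  step 2. node 1  ⊔preds=⊥  new=⊥  stable
  step 3. node 2  ⊔preds=⊥  new=⊥  stable
  step 4. node 3  ⊔preds=⊥  new=0  stable
  step 5. node 4  ⊔preds=⊥  new=⊥  stable
  step 6. node 5  ⊔preds=0  new=5  old=⊥  +wl: 0,3
  step 7. node 0  ⊔preds=5  new=4  old=⊥  +wl: 1,2,4,5
  step 8. node 3  ⊔preds=⊤  new=⊤  old=0  +wl: 
  step 9. node 1  ⊔preds=4  new=4  old=⊥  +wl: 3
  step 10. node 2  ⊔preds=4  new=3  old=⊥  +wl: 0
  step 11. node 4  ⊔preds=4  new=4  old=⊥  +wl: 1,2
  step 12. node 5  ⊔preds=⊤  new=5  stable
  step 13. node 3  ⊔preds=⊤  new=⊤  stable
  step 14. node 0  ⊔preds=⊤  new=⊤  old=4  +wl: 3,4,5
  step 15. node 1  ⊔preds=⊤  new=⊤  old=4  +wl: 
  step 16. node 2  ⊔preds=⊤  new=⊤  old=3  +wl: 0
  step 17. node 3  ⊔preds=⊤  new=⊤  stable
  step 18. node 4  ⊔preds=⊤  new=⊤  old=4  +wl: 1,2
  step 19. node 5  ⊔preds=⊤  new=5  stable
  step 20. node 0  ⊔preds=⊤  new=⊤  stable
  step 21. node 1  ⊔preds=⊤  new=⊤  stable
  step 22. node 2  ⊔preds=⊤  new=⊤  stable

Least fixpoint reached:
  node 0: ⊤
  node 1: ⊤
  node 2: ⊤
  node 3: ⊤
  node 4: ⊤
  node 5: 5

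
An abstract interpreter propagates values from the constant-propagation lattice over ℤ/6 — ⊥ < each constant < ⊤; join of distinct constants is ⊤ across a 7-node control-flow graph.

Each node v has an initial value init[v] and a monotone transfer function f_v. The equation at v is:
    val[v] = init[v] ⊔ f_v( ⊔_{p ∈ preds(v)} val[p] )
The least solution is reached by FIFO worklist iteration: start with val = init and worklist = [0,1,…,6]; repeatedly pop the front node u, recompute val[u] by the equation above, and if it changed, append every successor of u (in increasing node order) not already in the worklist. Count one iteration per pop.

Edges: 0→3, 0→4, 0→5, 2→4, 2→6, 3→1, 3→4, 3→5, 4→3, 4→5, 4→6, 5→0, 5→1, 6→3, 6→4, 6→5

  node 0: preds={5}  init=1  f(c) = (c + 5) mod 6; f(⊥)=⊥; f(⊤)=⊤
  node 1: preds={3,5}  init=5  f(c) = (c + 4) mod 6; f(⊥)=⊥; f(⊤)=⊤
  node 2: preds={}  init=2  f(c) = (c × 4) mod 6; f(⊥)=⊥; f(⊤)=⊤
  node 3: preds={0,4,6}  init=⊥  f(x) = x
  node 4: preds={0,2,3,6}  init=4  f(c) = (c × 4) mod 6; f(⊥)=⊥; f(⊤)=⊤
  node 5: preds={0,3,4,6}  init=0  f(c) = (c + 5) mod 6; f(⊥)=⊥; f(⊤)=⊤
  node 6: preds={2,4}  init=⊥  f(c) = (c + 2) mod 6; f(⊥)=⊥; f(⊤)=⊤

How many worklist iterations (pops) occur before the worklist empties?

Iteration log — 12 steps:
  step 1. node 0  ⊔preds=0  new=⊤  old=1  +wl: 
  step 2. node 1  ⊔preds=0  new=⊤  old=5  +wl: 
  step 3. node 2  ⊔preds=⊥  new=2  stable
  step 4. node 3  ⊔preds=⊤  new=⊤  old=⊥  +wl: 1
  step 5. node 4  ⊔preds=⊤  new=⊤  old=4  +wl: 3
  step 6. node 5  ⊔preds=⊤  new=⊤  old=0  +wl: 0
  step 7. node 6  ⊔preds=⊤  new=⊤  old=⊥  +wl: 4,5
  step 8. node 1  ⊔preds=⊤  new=⊤  stable
  step 9. node 3  ⊔preds=⊤  new=⊤  stable
  step 10. node 0  ⊔preds=⊤  new=⊤  stable
  step 11. node 4  ⊔preds=⊤  new=⊤  stable
  step 12. node 5  ⊔preds=⊤  new=⊤  stable

Least fixpoint reached:
  node 0: ⊤
  node 1: ⊤
  node 2: 2
  node 3: ⊤
  node 4: ⊤
  node 5: ⊤
  node 6: ⊤

12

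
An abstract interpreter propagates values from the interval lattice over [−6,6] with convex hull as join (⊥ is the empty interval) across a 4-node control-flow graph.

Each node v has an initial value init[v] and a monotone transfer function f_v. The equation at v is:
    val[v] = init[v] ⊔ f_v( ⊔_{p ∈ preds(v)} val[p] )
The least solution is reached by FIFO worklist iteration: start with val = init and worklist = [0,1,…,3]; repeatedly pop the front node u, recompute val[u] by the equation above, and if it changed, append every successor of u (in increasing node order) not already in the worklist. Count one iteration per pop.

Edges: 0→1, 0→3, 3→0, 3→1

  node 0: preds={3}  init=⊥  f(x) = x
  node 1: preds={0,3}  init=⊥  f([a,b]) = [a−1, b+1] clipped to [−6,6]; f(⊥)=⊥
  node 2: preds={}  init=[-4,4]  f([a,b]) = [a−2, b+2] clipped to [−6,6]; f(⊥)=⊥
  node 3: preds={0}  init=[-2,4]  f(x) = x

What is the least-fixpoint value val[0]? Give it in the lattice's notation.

Iteration log — 4 steps:
  step 1. node 0  ⊔preds=[-2,4]  new=[-2,4]  old=⊥  +wl: 
  step 2. node 1  ⊔preds=[-2,4]  new=[-3,5]  old=⊥  +wl: 
  step 3. node 2  ⊔preds=⊥  new=[-4,4]  stable
  step 4. node 3  ⊔preds=[-2,4]  new=[-2,4]  stable

Least fixpoint reached:
  node 0: [-2,4]
  node 1: [-3,5]
  node 2: [-4,4]
  node 3: [-2,4]

[-2,4]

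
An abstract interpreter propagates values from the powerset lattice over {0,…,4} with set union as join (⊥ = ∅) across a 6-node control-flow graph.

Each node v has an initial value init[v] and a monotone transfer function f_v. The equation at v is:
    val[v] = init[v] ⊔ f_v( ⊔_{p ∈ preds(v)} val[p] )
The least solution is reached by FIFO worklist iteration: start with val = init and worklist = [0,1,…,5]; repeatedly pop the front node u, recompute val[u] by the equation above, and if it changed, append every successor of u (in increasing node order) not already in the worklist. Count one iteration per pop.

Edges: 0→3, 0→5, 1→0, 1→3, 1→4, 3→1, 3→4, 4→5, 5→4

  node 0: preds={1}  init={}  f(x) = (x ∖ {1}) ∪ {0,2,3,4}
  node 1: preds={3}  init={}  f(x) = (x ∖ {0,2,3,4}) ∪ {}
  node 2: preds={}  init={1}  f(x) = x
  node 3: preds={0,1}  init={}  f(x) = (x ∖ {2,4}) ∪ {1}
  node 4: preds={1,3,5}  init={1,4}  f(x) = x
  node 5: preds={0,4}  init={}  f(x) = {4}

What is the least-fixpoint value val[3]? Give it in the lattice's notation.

Iteration log — 10 steps:
  step 1. node 0  ⊔preds={}  new={0,2,3,4}  old={}  +wl: 
  step 2. node 1  ⊔preds={}  new={}  stable
  step 3. node 2  ⊔preds={}  new={1}  stable
  step 4. node 3  ⊔preds={0,2,3,4}  new={0,1,3}  old={}  +wl: 1
  step 5. node 4  ⊔preds={0,1,3}  new={0,1,3,4}  old={1,4}  +wl: 
  step 6. node 5  ⊔preds={0,1,2,3,4}  new={4}  old={}  +wl: 4
  step 7. node 1  ⊔preds={0,1,3}  new={1}  old={}  +wl: 0,3
  step 8. node 4  ⊔preds={0,1,3,4}  new={0,1,3,4}  stable
  step 9. node 0  ⊔preds={1}  new={0,2,3,4}  stable
  step 10. node 3  ⊔preds={0,1,2,3,4}  new={0,1,3}  stable

Least fixpoint reached:
  node 0: {0,2,3,4}
  node 1: {1}
  node 2: {1}
  node 3: {0,1,3}
  node 4: {0,1,3,4}
  node 5: {4}

{0,1,3}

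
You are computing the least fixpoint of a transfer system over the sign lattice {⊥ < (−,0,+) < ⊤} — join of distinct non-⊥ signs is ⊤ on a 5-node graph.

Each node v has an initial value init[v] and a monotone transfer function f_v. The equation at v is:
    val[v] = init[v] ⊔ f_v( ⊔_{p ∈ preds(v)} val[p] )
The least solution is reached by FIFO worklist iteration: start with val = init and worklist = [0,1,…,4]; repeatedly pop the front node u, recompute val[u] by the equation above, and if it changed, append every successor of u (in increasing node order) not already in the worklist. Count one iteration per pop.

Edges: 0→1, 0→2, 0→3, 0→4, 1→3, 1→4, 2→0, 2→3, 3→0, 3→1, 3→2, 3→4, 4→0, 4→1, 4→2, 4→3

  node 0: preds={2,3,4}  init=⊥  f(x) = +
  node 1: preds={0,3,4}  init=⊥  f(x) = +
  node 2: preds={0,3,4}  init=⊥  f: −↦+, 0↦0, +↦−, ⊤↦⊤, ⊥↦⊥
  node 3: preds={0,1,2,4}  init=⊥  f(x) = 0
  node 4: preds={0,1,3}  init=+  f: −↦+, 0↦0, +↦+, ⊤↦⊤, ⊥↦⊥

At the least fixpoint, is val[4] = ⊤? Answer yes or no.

yes

Trace (10 dequeues):
  [1] u=0 | in + | out + | prev ⊥ | push {}
  [2] u=1 | in + | out + | prev ⊥ | push {}
  [3] u=2 | in + | out − | prev ⊥ | push {0}
  [4] u=3 | in ⊤ | out 0 | prev ⊥ | push {1,2}
  [5] u=4 | in ⊤ | out ⊤ | prev + | push {3}
  [6] u=0 | in ⊤ | out + | ==
  [7] u=1 | in ⊤ | out + | ==
  [8] u=2 | in ⊤ | out ⊤ | prev − | push {0}
  [9] u=3 | in ⊤ | out 0 | ==
  [10] u=0 | in ⊤ | out + | ==

Converged values:
  [0] +
  [1] +
  [2] ⊤
  [3] 0
  [4] ⊤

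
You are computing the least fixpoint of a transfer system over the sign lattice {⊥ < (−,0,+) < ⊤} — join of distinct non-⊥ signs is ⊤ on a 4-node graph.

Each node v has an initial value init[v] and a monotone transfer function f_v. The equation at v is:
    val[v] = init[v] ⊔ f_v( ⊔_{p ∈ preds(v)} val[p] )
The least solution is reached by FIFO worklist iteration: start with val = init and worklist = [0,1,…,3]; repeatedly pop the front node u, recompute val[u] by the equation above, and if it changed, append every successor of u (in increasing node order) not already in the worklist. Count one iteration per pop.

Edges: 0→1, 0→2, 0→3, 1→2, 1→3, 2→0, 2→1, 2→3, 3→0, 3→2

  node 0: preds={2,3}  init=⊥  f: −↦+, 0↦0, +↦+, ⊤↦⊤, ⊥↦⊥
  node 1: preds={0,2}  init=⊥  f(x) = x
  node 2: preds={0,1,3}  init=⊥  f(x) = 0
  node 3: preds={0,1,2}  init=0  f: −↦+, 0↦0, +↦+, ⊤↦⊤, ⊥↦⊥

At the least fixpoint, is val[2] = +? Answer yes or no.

Iteration log — 6 steps:
  step 1. node 0  ⊔preds=0  new=0  old=⊥  +wl: 
  step 2. node 1  ⊔preds=0  new=0  old=⊥  +wl: 
  step 3. node 2  ⊔preds=0  new=0  old=⊥  +wl: 0,1
  step 4. node 3  ⊔preds=0  new=0  stable
  step 5. node 0  ⊔preds=0  new=0  stable
  step 6. node 1  ⊔preds=0  new=0  stable

Least fixpoint reached:
  node 0: 0
  node 1: 0
  node 2: 0
  node 3: 0

no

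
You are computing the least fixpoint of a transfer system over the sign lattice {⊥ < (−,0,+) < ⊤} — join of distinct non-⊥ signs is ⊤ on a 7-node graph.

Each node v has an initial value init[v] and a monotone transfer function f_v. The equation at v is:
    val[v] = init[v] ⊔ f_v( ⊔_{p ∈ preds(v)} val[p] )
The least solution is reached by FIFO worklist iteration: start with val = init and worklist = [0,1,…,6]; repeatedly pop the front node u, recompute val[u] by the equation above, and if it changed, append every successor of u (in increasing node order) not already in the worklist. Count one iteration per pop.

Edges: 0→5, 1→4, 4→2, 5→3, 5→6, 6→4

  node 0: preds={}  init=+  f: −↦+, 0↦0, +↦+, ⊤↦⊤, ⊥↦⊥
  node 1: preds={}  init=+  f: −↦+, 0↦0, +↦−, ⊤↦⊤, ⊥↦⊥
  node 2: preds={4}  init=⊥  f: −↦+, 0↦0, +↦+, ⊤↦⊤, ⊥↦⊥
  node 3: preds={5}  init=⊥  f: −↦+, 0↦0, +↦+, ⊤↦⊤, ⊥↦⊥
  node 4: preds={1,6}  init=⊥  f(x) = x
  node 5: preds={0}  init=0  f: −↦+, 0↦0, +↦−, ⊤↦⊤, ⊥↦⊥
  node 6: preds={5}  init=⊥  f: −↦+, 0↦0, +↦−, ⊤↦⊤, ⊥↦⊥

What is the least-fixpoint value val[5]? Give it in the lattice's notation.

Worklist (11 pops):
  #1 pop 0: in=⊥ → + (no change)
  #2 pop 1: in=⊥ → + (no change)
  #3 pop 2: in=⊥ → ⊥ (no change)
  #4 pop 3: in=0 → 0 (was ⊥); enqueue []
  #5 pop 4: in=+ → + (was ⊥); enqueue [2]
  #6 pop 5: in=+ → ⊤ (was 0); enqueue [3]
  #7 pop 6: in=⊤ → ⊤ (was ⊥); enqueue [4]
  #8 pop 2: in=+ → + (was ⊥); enqueue []
  #9 pop 3: in=⊤ → ⊤ (was 0); enqueue []
  #10 pop 4: in=⊤ → ⊤ (was +); enqueue [2]
  #11 pop 2: in=⊤ → ⊤ (was +); enqueue []

Fixpoint:
  val[0] = +
  val[1] = +
  val[2] = ⊤
  val[3] = ⊤
  val[4] = ⊤
  val[5] = ⊤
  val[6] = ⊤

⊤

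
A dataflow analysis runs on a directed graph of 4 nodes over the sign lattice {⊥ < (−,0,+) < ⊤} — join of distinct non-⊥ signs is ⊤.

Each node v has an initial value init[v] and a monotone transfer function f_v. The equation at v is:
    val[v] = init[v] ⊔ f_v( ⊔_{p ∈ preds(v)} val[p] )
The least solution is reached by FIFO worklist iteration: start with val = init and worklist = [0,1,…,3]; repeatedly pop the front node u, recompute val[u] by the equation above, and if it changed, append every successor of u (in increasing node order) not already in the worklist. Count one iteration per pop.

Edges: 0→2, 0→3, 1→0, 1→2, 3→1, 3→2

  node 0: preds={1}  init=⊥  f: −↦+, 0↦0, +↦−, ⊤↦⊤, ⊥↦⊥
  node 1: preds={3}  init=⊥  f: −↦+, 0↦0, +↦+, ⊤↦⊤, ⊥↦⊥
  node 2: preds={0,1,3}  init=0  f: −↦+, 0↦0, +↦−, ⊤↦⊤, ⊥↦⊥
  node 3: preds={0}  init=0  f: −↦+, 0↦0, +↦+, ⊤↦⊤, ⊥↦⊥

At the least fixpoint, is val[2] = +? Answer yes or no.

Trace (7 dequeues):
  [1] u=0 | in ⊥ | out ⊥ | ==
  [2] u=1 | in 0 | out 0 | prev ⊥ | push {0}
  [3] u=2 | in 0 | out 0 | ==
  [4] u=3 | in ⊥ | out 0 | ==
  [5] u=0 | in 0 | out 0 | prev ⊥ | push {2,3}
  [6] u=2 | in 0 | out 0 | ==
  [7] u=3 | in 0 | out 0 | ==

Converged values:
  [0] 0
  [1] 0
  [2] 0
  [3] 0

no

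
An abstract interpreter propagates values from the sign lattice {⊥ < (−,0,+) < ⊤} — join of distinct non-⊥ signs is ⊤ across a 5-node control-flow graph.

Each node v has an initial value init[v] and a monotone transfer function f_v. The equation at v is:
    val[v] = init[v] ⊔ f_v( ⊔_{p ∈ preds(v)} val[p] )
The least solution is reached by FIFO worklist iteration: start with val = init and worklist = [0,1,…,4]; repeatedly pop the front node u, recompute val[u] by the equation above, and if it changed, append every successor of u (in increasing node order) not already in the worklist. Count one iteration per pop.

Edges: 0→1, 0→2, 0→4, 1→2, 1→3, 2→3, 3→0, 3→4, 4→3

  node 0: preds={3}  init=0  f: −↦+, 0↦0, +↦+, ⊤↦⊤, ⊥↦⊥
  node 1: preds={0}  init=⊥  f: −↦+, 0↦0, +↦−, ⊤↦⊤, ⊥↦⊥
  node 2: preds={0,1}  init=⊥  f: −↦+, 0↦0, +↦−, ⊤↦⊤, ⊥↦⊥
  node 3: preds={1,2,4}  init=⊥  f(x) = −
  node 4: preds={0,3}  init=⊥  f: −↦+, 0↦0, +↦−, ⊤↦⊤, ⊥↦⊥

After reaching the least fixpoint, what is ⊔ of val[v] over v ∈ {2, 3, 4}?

Iteration log — 11 steps:
  step 1. node 0  ⊔preds=⊥  new=0  stable
  step 2. node 1  ⊔preds=0  new=0  old=⊥  +wl: 
  step 3. node 2  ⊔preds=0  new=0  old=⊥  +wl: 
  step 4. node 3  ⊔preds=0  new=−  old=⊥  +wl: 0
  step 5. node 4  ⊔preds=⊤  new=⊤  old=⊥  +wl: 3
  step 6. node 0  ⊔preds=−  new=⊤  old=0  +wl: 1,2,4
  step 7. node 3  ⊔preds=⊤  new=−  stable
  step 8. node 1  ⊔preds=⊤  new=⊤  old=0  +wl: 3
  step 9. node 2  ⊔preds=⊤  new=⊤  old=0  +wl: 
  step 10. node 4  ⊔preds=⊤  new=⊤  stable
  step 11. node 3  ⊔preds=⊤  new=−  stable

Least fixpoint reached:
  node 0: ⊤
  node 1: ⊤
  node 2: ⊤
  node 3: −
  node 4: ⊤

⊤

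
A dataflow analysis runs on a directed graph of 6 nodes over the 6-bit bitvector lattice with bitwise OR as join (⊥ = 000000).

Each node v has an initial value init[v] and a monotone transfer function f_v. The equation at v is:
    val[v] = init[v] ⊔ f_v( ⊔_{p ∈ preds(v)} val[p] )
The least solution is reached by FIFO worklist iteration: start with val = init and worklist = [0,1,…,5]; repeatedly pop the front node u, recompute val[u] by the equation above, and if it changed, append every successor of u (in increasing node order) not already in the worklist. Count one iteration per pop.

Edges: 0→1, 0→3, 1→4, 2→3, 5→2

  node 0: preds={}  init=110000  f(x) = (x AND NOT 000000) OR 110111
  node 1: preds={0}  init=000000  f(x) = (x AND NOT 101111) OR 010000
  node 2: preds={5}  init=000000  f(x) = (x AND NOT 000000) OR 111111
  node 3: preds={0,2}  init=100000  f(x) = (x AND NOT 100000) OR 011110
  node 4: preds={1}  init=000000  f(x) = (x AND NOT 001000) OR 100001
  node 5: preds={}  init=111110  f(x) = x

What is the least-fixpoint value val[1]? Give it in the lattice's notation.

Worklist (6 pops):
  #1 pop 0: in=000000 → 110111 (was 110000); enqueue []
  #2 pop 1: in=110111 → 010000 (was 000000); enqueue []
  #3 pop 2: in=111110 → 111111 (was 000000); enqueue []
  #4 pop 3: in=111111 → 111111 (was 100000); enqueue []
  #5 pop 4: in=010000 → 110001 (was 000000); enqueue []
  #6 pop 5: in=000000 → 111110 (no change)

Fixpoint:
  val[0] = 110111
  val[1] = 010000
  val[2] = 111111
  val[3] = 111111
  val[4] = 110001
  val[5] = 111110

010000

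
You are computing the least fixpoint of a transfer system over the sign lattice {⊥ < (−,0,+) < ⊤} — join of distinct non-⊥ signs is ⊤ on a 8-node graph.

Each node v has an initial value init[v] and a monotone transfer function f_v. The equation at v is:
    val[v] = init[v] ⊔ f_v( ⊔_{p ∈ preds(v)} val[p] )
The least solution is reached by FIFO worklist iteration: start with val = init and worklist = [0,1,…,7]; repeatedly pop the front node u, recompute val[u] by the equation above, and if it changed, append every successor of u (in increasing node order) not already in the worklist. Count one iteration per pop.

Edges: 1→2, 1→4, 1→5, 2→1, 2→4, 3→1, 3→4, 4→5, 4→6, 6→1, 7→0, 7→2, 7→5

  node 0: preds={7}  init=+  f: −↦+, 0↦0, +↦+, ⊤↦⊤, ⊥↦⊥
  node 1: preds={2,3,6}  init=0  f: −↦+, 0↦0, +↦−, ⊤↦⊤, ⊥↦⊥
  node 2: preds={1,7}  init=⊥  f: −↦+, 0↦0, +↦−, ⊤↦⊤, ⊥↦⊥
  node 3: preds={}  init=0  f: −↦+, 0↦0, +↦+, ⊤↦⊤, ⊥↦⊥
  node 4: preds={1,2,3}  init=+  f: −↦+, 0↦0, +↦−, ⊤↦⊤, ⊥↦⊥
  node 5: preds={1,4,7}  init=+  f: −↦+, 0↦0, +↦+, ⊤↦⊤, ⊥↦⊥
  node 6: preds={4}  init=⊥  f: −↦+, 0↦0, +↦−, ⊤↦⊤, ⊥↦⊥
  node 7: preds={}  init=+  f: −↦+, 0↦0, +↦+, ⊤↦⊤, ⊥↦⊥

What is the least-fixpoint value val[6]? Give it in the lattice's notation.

⊤

Worklist (12 pops):
  #1 pop 0: in=+ → + (no change)
  #2 pop 1: in=0 → 0 (no change)
  #3 pop 2: in=⊤ → ⊤ (was ⊥); enqueue [1]
  #4 pop 3: in=⊥ → 0 (no change)
  #5 pop 4: in=⊤ → ⊤ (was +); enqueue []
  #6 pop 5: in=⊤ → ⊤ (was +); enqueue []
  #7 pop 6: in=⊤ → ⊤ (was ⊥); enqueue []
  #8 pop 7: in=⊥ → + (no change)
  #9 pop 1: in=⊤ → ⊤ (was 0); enqueue [2,4,5]
  #10 pop 2: in=⊤ → ⊤ (no change)
  #11 pop 4: in=⊤ → ⊤ (no change)
  #12 pop 5: in=⊤ → ⊤ (no change)

Fixpoint:
  val[0] = +
  val[1] = ⊤
  val[2] = ⊤
  val[3] = 0
  val[4] = ⊤
  val[5] = ⊤
  val[6] = ⊤
  val[7] = +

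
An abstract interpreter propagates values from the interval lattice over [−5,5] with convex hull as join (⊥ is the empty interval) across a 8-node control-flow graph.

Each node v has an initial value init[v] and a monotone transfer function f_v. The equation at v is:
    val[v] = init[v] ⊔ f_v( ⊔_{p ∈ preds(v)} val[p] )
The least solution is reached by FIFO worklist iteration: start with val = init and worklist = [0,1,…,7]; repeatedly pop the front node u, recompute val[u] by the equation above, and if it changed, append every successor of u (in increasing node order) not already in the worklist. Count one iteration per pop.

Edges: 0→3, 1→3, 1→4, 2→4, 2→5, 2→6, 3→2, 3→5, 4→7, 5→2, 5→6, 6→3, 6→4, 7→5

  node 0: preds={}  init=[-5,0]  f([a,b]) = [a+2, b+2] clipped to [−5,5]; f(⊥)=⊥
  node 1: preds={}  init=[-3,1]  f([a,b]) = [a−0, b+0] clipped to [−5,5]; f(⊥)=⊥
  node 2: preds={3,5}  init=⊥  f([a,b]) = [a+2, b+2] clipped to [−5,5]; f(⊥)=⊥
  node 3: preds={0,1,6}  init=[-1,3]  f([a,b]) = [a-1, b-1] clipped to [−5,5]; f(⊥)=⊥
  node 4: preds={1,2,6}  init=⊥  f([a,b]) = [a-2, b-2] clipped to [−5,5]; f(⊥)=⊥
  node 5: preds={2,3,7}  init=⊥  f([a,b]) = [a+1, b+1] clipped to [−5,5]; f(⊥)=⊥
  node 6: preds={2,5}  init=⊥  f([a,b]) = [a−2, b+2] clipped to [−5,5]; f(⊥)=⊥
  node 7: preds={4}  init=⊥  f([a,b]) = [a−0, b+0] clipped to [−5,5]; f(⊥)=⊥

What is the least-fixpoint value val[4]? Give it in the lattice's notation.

Worklist (14 pops):
  #1 pop 0: in=⊥ → [-5,0] (no change)
  #2 pop 1: in=⊥ → [-3,1] (no change)
  #3 pop 2: in=[-1,3] → [1,5] (was ⊥); enqueue []
  #4 pop 3: in=[-5,1] → [-5,3] (was [-1,3]); enqueue [2]
  #5 pop 4: in=[-3,5] → [-5,3] (was ⊥); enqueue []
  #6 pop 5: in=[-5,5] → [-4,5] (was ⊥); enqueue []
  #7 pop 6: in=[-4,5] → [-5,5] (was ⊥); enqueue [3,4]
  #8 pop 7: in=[-5,3] → [-5,3] (was ⊥); enqueue [5]
  #9 pop 2: in=[-5,5] → [-3,5] (was [1,5]); enqueue [6]
  #10 pop 3: in=[-5,5] → [-5,4] (was [-5,3]); enqueue [2]
  #11 pop 4: in=[-5,5] → [-5,3] (no change)
  #12 pop 5: in=[-5,5] → [-4,5] (no change)
  #13 pop 6: in=[-4,5] → [-5,5] (no change)
  #14 pop 2: in=[-5,5] → [-3,5] (no change)

Fixpoint:
  val[0] = [-5,0]
  val[1] = [-3,1]
  val[2] = [-3,5]
  val[3] = [-5,4]
  val[4] = [-5,3]
  val[5] = [-4,5]
  val[6] = [-5,5]
  val[7] = [-5,3]

[-5,3]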